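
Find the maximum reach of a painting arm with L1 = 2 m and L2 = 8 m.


Given: L1 = 2 m, L2 = 8 m
For a 2-link planar arm, max reach = L1 + L2 (fully extended)
Max reach = 2 + 8
Max reach = 10 m

10 m


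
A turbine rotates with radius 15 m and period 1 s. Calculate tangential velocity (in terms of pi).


Given: radius r = 15 m, period T = 1 s
Using v = 2*pi*r / T
v = 2*pi*15 / 1
v = 30*pi / 1
v = 30*pi m/s

30*pi m/s


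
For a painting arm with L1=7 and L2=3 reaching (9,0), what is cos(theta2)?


Given: L1 = 7, L2 = 3, target (x, y) = (9, 0)
Using cos(theta2) = (x^2 + y^2 - L1^2 - L2^2) / (2*L1*L2)
x^2 + y^2 = 9^2 + 0 = 81
L1^2 + L2^2 = 49 + 9 = 58
Numerator = 81 - 58 = 23
Denominator = 2*7*3 = 42
cos(theta2) = 23/42 = 23/42

23/42


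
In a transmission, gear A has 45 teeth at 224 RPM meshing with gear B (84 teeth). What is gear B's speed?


Given: N1 = 45 teeth, w1 = 224 RPM, N2 = 84 teeth
Using N1*w1 = N2*w2
w2 = N1*w1 / N2
w2 = 45*224 / 84
w2 = 10080 / 84
w2 = 120 RPM

120 RPM


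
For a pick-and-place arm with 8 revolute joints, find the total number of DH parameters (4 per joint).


Given: 8 joints, 4 DH parameters per joint (d, theta, a, alpha)
Total DH parameters = number_of_joints * 4
Total = 8 * 4
Total = 32

32


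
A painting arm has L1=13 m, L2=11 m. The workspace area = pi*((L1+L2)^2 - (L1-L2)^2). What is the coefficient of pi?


Given: L1 = 13, L2 = 11
(L1+L2)^2 = (24)^2 = 576
(L1-L2)^2 = (2)^2 = 4
Difference = 576 - 4 = 572
This equals 4*L1*L2 = 4*13*11 = 572
Workspace area = 572*pi

572


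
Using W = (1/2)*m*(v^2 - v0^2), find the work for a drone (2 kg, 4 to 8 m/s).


Given: m = 2 kg, v0 = 4 m/s, v = 8 m/s
Using W = (1/2)*m*(v^2 - v0^2)
v^2 = 8^2 = 64
v0^2 = 4^2 = 16
v^2 - v0^2 = 64 - 16 = 48
W = (1/2)*2*48 = 48 J

48 J


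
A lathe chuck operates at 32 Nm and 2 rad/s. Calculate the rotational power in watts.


Given: tau = 32 Nm, omega = 2 rad/s
Using P = tau * omega
P = 32 * 2
P = 64 W

64 W


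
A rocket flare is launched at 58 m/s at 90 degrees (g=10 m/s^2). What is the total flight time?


Given: v0 = 58 m/s, theta = 90 deg, g = 10 m/s^2
sin(90) = 1
Using T = 2*v0*sin(theta) / g
T = 2*58*1 / 10
T = 116 / 10
T = 58/5 s

58/5 s


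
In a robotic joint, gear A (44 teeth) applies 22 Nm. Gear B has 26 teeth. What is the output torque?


Given: N1 = 44, N2 = 26, T1 = 22 Nm
Using T2/T1 = N2/N1
T2 = T1 * N2 / N1
T2 = 22 * 26 / 44
T2 = 572 / 44
T2 = 13 Nm

13 Nm


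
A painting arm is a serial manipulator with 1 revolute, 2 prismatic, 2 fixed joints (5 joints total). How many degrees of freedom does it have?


Given: serial robot with 1 revolute, 2 prismatic, 2 fixed joints
DOF contribution per joint type: revolute=1, prismatic=1, spherical=3, fixed=0
DOF = 1*1 + 2*1 + 2*0
DOF = 3

3


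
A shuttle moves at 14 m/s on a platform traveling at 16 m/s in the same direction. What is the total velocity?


Given: object velocity = 14 m/s, platform velocity = 16 m/s (same direction)
Using classical velocity addition: v_total = v_object + v_platform
v_total = 14 + 16
v_total = 30 m/s

30 m/s


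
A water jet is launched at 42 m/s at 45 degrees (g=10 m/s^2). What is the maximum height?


Given: v0 = 42 m/s, theta = 45 deg, g = 10 m/s^2
sin^2(45) = 1/2
Using H = v0^2 * sin^2(theta) / (2*g)
H = 42^2 * 1/2 / (2*10)
H = 1764 * 1/2 / 20
H = 882 / 20
H = 441/10 m

441/10 m


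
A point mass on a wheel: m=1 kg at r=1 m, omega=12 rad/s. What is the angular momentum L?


Given: m = 1 kg, r = 1 m, omega = 12 rad/s
For a point mass: I = m*r^2
I = 1*1^2 = 1*1 = 1
L = I*omega = 1*12
L = 12 kg*m^2/s

12 kg*m^2/s


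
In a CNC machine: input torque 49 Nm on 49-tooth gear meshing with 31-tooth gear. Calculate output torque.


Given: N1 = 49, N2 = 31, T1 = 49 Nm
Using T2/T1 = N2/N1
T2 = T1 * N2 / N1
T2 = 49 * 31 / 49
T2 = 1519 / 49
T2 = 31 Nm

31 Nm


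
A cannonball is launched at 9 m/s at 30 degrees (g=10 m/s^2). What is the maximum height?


Given: v0 = 9 m/s, theta = 30 deg, g = 10 m/s^2
sin^2(30) = 1/4
Using H = v0^2 * sin^2(theta) / (2*g)
H = 9^2 * 1/4 / (2*10)
H = 81 * 1/4 / 20
H = 81/4 / 20
H = 81/80 m

81/80 m


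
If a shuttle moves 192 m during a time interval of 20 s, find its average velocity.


Given: distance d = 192 m, time t = 20 s
Using v = d / t
v = 192 / 20
v = 48/5 m/s

48/5 m/s


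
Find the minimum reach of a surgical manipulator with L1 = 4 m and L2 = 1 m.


Given: L1 = 4 m, L2 = 1 m
For a 2-link planar arm, min reach = |L1 - L2| (second link folded back)
Min reach = |4 - 1|
Min reach = 3 m

3 m


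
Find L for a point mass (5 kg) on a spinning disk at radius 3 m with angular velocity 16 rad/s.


Given: m = 5 kg, r = 3 m, omega = 16 rad/s
For a point mass: I = m*r^2
I = 5*3^2 = 5*9 = 45
L = I*omega = 45*16
L = 720 kg*m^2/s

720 kg*m^2/s


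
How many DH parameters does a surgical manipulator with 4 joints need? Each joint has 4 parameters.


Given: 4 joints, 4 DH parameters per joint (d, theta, a, alpha)
Total DH parameters = number_of_joints * 4
Total = 4 * 4
Total = 16

16


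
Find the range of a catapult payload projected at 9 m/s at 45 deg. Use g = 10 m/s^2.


Given: v0 = 9 m/s, theta = 45 deg, g = 10 m/s^2
sin(2*45) = sin(90) = 1
Using R = v0^2 * sin(2*theta) / g
R = 9^2 * 1 / 10
R = 81 / 10
R = 81/10 m

81/10 m


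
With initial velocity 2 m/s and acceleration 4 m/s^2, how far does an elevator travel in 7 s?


Given: v0 = 2 m/s, a = 4 m/s^2, t = 7 s
Using s = v0*t + (1/2)*a*t^2
s = 2*7 + (1/2)*4*7^2
s = 14 + (1/2)*196
s = 14 + 98
s = 112

112 m


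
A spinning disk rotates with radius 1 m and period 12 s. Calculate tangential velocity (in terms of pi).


Given: radius r = 1 m, period T = 12 s
Using v = 2*pi*r / T
v = 2*pi*1 / 12
v = 2*pi / 12
v = 1/6*pi m/s

1/6*pi m/s


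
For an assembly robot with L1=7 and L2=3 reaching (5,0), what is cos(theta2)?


Given: L1 = 7, L2 = 3, target (x, y) = (5, 0)
Using cos(theta2) = (x^2 + y^2 - L1^2 - L2^2) / (2*L1*L2)
x^2 + y^2 = 5^2 + 0 = 25
L1^2 + L2^2 = 49 + 9 = 58
Numerator = 25 - 58 = -33
Denominator = 2*7*3 = 42
cos(theta2) = -33/42 = -11/14

-11/14


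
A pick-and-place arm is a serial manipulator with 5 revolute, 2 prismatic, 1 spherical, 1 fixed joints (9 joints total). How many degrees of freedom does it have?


Given: serial robot with 5 revolute, 2 prismatic, 1 spherical, 1 fixed joints
DOF contribution per joint type: revolute=1, prismatic=1, spherical=3, fixed=0
DOF = 5*1 + 2*1 + 1*3 + 1*0
DOF = 10

10


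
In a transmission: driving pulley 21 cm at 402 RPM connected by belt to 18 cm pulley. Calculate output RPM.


Given: D1 = 21 cm, w1 = 402 RPM, D2 = 18 cm
Using D1*w1 = D2*w2
w2 = D1*w1 / D2
w2 = 21*402 / 18
w2 = 8442 / 18
w2 = 469 RPM

469 RPM


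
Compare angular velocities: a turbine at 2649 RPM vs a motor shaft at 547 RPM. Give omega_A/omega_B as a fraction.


Given: RPM_A = 2649, RPM_B = 547
omega = 2*pi*RPM/60, so omega_A/omega_B = RPM_A / RPM_B
omega_A/omega_B = 2649 / 547
omega_A/omega_B = 2649/547

2649/547


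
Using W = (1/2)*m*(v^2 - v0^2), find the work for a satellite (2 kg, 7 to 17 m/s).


Given: m = 2 kg, v0 = 7 m/s, v = 17 m/s
Using W = (1/2)*m*(v^2 - v0^2)
v^2 = 17^2 = 289
v0^2 = 7^2 = 49
v^2 - v0^2 = 289 - 49 = 240
W = (1/2)*2*240 = 240 J

240 J


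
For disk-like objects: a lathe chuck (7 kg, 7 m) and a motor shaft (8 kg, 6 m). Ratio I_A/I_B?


Given: M1=7 kg, R1=7 m, M2=8 kg, R2=6 m
For a disk: I = (1/2)*M*R^2, so I_A/I_B = (M1*R1^2)/(M2*R2^2)
M1*R1^2 = 7*49 = 343
M2*R2^2 = 8*36 = 288
I_A/I_B = 343/288 = 343/288

343/288


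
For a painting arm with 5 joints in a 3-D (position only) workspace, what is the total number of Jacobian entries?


Given: task space dimension = 3, joints = 5
Jacobian is a 3 x 5 matrix
Total entries = rows * columns
Total = 3 * 5
Total = 15

15


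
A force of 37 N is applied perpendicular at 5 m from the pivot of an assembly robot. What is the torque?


Given: F = 37 N, r = 5 m, angle = 90 deg (perpendicular)
Using tau = F * r * sin(90)
sin(90) = 1
tau = 37 * 5 * 1
tau = 185 Nm

185 Nm


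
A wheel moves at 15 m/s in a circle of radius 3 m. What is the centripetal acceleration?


Given: v = 15 m/s, r = 3 m
Using a_c = v^2 / r
a_c = 15^2 / 3
a_c = 225 / 3
a_c = 75 m/s^2

75 m/s^2


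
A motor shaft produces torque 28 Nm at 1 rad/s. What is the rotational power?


Given: tau = 28 Nm, omega = 1 rad/s
Using P = tau * omega
P = 28 * 1
P = 28 W

28 W


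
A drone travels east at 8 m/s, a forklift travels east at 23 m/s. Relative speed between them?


Given: v_A = 8 m/s east, v_B = 23 m/s east
Both move in the same direction; relative speed = |v_A - v_B|
|8 - 23| = |-15|
= 15 m/s

15 m/s


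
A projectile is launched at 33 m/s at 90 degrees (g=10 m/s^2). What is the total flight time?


Given: v0 = 33 m/s, theta = 90 deg, g = 10 m/s^2
sin(90) = 1
Using T = 2*v0*sin(theta) / g
T = 2*33*1 / 10
T = 66 / 10
T = 33/5 s

33/5 s


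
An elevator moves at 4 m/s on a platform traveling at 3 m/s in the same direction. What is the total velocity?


Given: object velocity = 4 m/s, platform velocity = 3 m/s (same direction)
Using classical velocity addition: v_total = v_object + v_platform
v_total = 4 + 3
v_total = 7 m/s

7 m/s


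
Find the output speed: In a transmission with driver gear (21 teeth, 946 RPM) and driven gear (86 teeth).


Given: N1 = 21 teeth, w1 = 946 RPM, N2 = 86 teeth
Using N1*w1 = N2*w2
w2 = N1*w1 / N2
w2 = 21*946 / 86
w2 = 19866 / 86
w2 = 231 RPM

231 RPM


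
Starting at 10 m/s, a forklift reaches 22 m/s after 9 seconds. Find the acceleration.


Given: initial velocity v0 = 10 m/s, final velocity v = 22 m/s, time t = 9 s
Using a = (v - v0) / t
a = (22 - 10) / 9
a = 12 / 9
a = 4/3 m/s^2

4/3 m/s^2


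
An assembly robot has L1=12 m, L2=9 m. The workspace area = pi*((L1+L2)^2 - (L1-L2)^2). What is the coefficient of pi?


Given: L1 = 12, L2 = 9
(L1+L2)^2 = (21)^2 = 441
(L1-L2)^2 = (3)^2 = 9
Difference = 441 - 9 = 432
This equals 4*L1*L2 = 4*12*9 = 432
Workspace area = 432*pi

432


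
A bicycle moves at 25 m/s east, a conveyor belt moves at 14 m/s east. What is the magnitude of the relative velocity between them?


Given: v_A = 25 m/s east, v_B = 14 m/s east
Both move in the same direction; relative speed = |v_A - v_B|
|25 - 14| = |11|
= 11 m/s

11 m/s


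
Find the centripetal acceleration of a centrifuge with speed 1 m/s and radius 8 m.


Given: v = 1 m/s, r = 8 m
Using a_c = v^2 / r
a_c = 1^2 / 8
a_c = 1 / 8
a_c = 1/8 m/s^2

1/8 m/s^2


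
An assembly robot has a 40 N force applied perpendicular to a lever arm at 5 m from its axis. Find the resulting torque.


Given: F = 40 N, r = 5 m, angle = 90 deg (perpendicular)
Using tau = F * r * sin(90)
sin(90) = 1
tau = 40 * 5 * 1
tau = 200 Nm

200 Nm


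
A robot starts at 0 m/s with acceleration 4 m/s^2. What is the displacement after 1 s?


Given: v0 = 0 m/s, a = 4 m/s^2, t = 1 s
Using s = v0*t + (1/2)*a*t^2
s = 0*1 + (1/2)*4*1^2
s = 0 + (1/2)*4
s = 0 + 2
s = 2

2 m


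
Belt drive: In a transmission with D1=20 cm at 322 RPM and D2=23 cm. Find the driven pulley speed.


Given: D1 = 20 cm, w1 = 322 RPM, D2 = 23 cm
Using D1*w1 = D2*w2
w2 = D1*w1 / D2
w2 = 20*322 / 23
w2 = 6440 / 23
w2 = 280 RPM

280 RPM


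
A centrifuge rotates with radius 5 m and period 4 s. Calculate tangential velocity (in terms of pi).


Given: radius r = 5 m, period T = 4 s
Using v = 2*pi*r / T
v = 2*pi*5 / 4
v = 10*pi / 4
v = 5/2*pi m/s

5/2*pi m/s


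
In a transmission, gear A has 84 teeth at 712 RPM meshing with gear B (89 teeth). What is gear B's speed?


Given: N1 = 84 teeth, w1 = 712 RPM, N2 = 89 teeth
Using N1*w1 = N2*w2
w2 = N1*w1 / N2
w2 = 84*712 / 89
w2 = 59808 / 89
w2 = 672 RPM

672 RPM


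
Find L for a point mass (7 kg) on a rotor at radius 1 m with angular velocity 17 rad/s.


Given: m = 7 kg, r = 1 m, omega = 17 rad/s
For a point mass: I = m*r^2
I = 7*1^2 = 7*1 = 7
L = I*omega = 7*17
L = 119 kg*m^2/s

119 kg*m^2/s


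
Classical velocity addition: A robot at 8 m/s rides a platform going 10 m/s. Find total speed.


Given: object velocity = 8 m/s, platform velocity = 10 m/s (same direction)
Using classical velocity addition: v_total = v_object + v_platform
v_total = 8 + 10
v_total = 18 m/s

18 m/s


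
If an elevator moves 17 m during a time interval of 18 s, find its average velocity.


Given: distance d = 17 m, time t = 18 s
Using v = d / t
v = 17 / 18
v = 17/18 m/s

17/18 m/s


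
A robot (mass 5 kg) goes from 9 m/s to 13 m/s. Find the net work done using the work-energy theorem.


Given: m = 5 kg, v0 = 9 m/s, v = 13 m/s
Using W = (1/2)*m*(v^2 - v0^2)
v^2 = 13^2 = 169
v0^2 = 9^2 = 81
v^2 - v0^2 = 169 - 81 = 88
W = (1/2)*5*88 = 220 J

220 J


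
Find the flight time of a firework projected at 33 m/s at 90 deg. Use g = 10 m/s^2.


Given: v0 = 33 m/s, theta = 90 deg, g = 10 m/s^2
sin(90) = 1
Using T = 2*v0*sin(theta) / g
T = 2*33*1 / 10
T = 66 / 10
T = 33/5 s

33/5 s


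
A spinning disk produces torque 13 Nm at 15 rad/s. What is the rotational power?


Given: tau = 13 Nm, omega = 15 rad/s
Using P = tau * omega
P = 13 * 15
P = 195 W

195 W


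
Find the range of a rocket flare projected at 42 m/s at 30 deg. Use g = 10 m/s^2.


Given: v0 = 42 m/s, theta = 30 deg, g = 10 m/s^2
sin(2*30) = sin(60) = sqrt(3)/2
Using R = v0^2 * sin(2*theta) / g
R = 42^2 * (sqrt(3)/2) / 10
R = 1764 * sqrt(3) / 20
R = 441/5*sqrt(3) m

441/5*sqrt(3) m


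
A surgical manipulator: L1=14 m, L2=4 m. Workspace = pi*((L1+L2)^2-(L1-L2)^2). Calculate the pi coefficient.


Given: L1 = 14, L2 = 4
(L1+L2)^2 = (18)^2 = 324
(L1-L2)^2 = (10)^2 = 100
Difference = 324 - 100 = 224
This equals 4*L1*L2 = 4*14*4 = 224
Workspace area = 224*pi

224


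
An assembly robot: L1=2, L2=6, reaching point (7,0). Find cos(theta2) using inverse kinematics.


Given: L1 = 2, L2 = 6, target (x, y) = (7, 0)
Using cos(theta2) = (x^2 + y^2 - L1^2 - L2^2) / (2*L1*L2)
x^2 + y^2 = 7^2 + 0 = 49
L1^2 + L2^2 = 4 + 36 = 40
Numerator = 49 - 40 = 9
Denominator = 2*2*6 = 24
cos(theta2) = 9/24 = 3/8

3/8


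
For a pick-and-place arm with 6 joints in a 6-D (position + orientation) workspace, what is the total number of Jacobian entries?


Given: task space dimension = 6, joints = 6
Jacobian is a 6 x 6 matrix
Total entries = rows * columns
Total = 6 * 6
Total = 36

36


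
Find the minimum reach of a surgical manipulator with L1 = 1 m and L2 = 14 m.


Given: L1 = 1 m, L2 = 14 m
For a 2-link planar arm, min reach = |L1 - L2| (second link folded back)
Min reach = |1 - 14|
Min reach = 13 m

13 m


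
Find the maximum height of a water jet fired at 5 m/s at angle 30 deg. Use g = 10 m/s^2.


Given: v0 = 5 m/s, theta = 30 deg, g = 10 m/s^2
sin^2(30) = 1/4
Using H = v0^2 * sin^2(theta) / (2*g)
H = 5^2 * 1/4 / (2*10)
H = 25 * 1/4 / 20
H = 25/4 / 20
H = 5/16 m

5/16 m


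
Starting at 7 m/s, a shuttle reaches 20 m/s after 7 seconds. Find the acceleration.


Given: initial velocity v0 = 7 m/s, final velocity v = 20 m/s, time t = 7 s
Using a = (v - v0) / t
a = (20 - 7) / 7
a = 13 / 7
a = 13/7 m/s^2

13/7 m/s^2


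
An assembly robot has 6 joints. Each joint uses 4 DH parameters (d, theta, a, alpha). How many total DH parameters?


Given: 6 joints, 4 DH parameters per joint (d, theta, a, alpha)
Total DH parameters = number_of_joints * 4
Total = 6 * 4
Total = 24

24


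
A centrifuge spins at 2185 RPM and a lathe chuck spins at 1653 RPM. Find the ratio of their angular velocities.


Given: RPM_A = 2185, RPM_B = 1653
omega = 2*pi*RPM/60, so omega_A/omega_B = RPM_A / RPM_B
omega_A/omega_B = 2185 / 1653
omega_A/omega_B = 115/87

115/87


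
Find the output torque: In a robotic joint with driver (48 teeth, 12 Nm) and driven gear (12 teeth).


Given: N1 = 48, N2 = 12, T1 = 12 Nm
Using T2/T1 = N2/N1
T2 = T1 * N2 / N1
T2 = 12 * 12 / 48
T2 = 144 / 48
T2 = 3 Nm

3 Nm


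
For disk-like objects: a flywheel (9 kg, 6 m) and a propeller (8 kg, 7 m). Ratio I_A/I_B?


Given: M1=9 kg, R1=6 m, M2=8 kg, R2=7 m
For a disk: I = (1/2)*M*R^2, so I_A/I_B = (M1*R1^2)/(M2*R2^2)
M1*R1^2 = 9*36 = 324
M2*R2^2 = 8*49 = 392
I_A/I_B = 324/392 = 81/98

81/98


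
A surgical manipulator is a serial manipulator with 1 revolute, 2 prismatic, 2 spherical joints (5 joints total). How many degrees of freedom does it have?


Given: serial robot with 1 revolute, 2 prismatic, 2 spherical joints
DOF contribution per joint type: revolute=1, prismatic=1, spherical=3, fixed=0
DOF = 1*1 + 2*1 + 2*3
DOF = 9

9


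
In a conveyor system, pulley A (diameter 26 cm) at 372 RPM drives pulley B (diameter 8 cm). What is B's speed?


Given: D1 = 26 cm, w1 = 372 RPM, D2 = 8 cm
Using D1*w1 = D2*w2
w2 = D1*w1 / D2
w2 = 26*372 / 8
w2 = 9672 / 8
w2 = 1209 RPM

1209 RPM


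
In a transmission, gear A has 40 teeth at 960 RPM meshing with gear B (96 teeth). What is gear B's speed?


Given: N1 = 40 teeth, w1 = 960 RPM, N2 = 96 teeth
Using N1*w1 = N2*w2
w2 = N1*w1 / N2
w2 = 40*960 / 96
w2 = 38400 / 96
w2 = 400 RPM

400 RPM


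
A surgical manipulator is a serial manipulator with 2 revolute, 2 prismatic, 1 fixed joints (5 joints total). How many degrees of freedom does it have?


Given: serial robot with 2 revolute, 2 prismatic, 1 fixed joints
DOF contribution per joint type: revolute=1, prismatic=1, spherical=3, fixed=0
DOF = 2*1 + 2*1 + 1*0
DOF = 4

4


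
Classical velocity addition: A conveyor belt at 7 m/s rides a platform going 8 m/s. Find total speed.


Given: object velocity = 7 m/s, platform velocity = 8 m/s (same direction)
Using classical velocity addition: v_total = v_object + v_platform
v_total = 7 + 8
v_total = 15 m/s

15 m/s


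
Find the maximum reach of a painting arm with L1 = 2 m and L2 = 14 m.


Given: L1 = 2 m, L2 = 14 m
For a 2-link planar arm, max reach = L1 + L2 (fully extended)
Max reach = 2 + 14
Max reach = 16 m

16 m


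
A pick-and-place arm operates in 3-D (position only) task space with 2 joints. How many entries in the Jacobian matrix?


Given: task space dimension = 3, joints = 2
Jacobian is a 3 x 2 matrix
Total entries = rows * columns
Total = 3 * 2
Total = 6

6


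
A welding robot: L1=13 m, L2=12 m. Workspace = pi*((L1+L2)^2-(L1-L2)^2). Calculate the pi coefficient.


Given: L1 = 13, L2 = 12
(L1+L2)^2 = (25)^2 = 625
(L1-L2)^2 = (1)^2 = 1
Difference = 625 - 1 = 624
This equals 4*L1*L2 = 4*13*12 = 624
Workspace area = 624*pi

624


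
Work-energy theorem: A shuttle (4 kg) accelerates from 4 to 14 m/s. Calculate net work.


Given: m = 4 kg, v0 = 4 m/s, v = 14 m/s
Using W = (1/2)*m*(v^2 - v0^2)
v^2 = 14^2 = 196
v0^2 = 4^2 = 16
v^2 - v0^2 = 196 - 16 = 180
W = (1/2)*4*180 = 360 J

360 J


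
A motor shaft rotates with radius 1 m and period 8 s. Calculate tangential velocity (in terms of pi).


Given: radius r = 1 m, period T = 8 s
Using v = 2*pi*r / T
v = 2*pi*1 / 8
v = 2*pi / 8
v = 1/4*pi m/s

1/4*pi m/s


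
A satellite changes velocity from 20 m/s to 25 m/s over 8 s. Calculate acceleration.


Given: initial velocity v0 = 20 m/s, final velocity v = 25 m/s, time t = 8 s
Using a = (v - v0) / t
a = (25 - 20) / 8
a = 5 / 8
a = 5/8 m/s^2

5/8 m/s^2


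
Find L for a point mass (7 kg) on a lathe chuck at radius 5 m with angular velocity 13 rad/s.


Given: m = 7 kg, r = 5 m, omega = 13 rad/s
For a point mass: I = m*r^2
I = 7*5^2 = 7*25 = 175
L = I*omega = 175*13
L = 2275 kg*m^2/s

2275 kg*m^2/s


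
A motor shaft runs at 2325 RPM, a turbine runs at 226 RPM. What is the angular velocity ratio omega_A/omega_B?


Given: RPM_A = 2325, RPM_B = 226
omega = 2*pi*RPM/60, so omega_A/omega_B = RPM_A / RPM_B
omega_A/omega_B = 2325 / 226
omega_A/omega_B = 2325/226

2325/226


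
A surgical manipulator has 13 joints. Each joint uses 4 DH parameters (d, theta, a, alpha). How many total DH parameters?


Given: 13 joints, 4 DH parameters per joint (d, theta, a, alpha)
Total DH parameters = number_of_joints * 4
Total = 13 * 4
Total = 52

52


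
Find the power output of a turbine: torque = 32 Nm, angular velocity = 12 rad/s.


Given: tau = 32 Nm, omega = 12 rad/s
Using P = tau * omega
P = 32 * 12
P = 384 W

384 W


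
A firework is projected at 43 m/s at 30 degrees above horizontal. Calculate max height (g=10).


Given: v0 = 43 m/s, theta = 30 deg, g = 10 m/s^2
sin^2(30) = 1/4
Using H = v0^2 * sin^2(theta) / (2*g)
H = 43^2 * 1/4 / (2*10)
H = 1849 * 1/4 / 20
H = 1849/4 / 20
H = 1849/80 m

1849/80 m


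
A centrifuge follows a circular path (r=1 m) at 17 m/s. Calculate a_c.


Given: v = 17 m/s, r = 1 m
Using a_c = v^2 / r
a_c = 17^2 / 1
a_c = 289 / 1
a_c = 289 m/s^2

289 m/s^2


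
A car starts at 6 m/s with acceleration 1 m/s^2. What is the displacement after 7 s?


Given: v0 = 6 m/s, a = 1 m/s^2, t = 7 s
Using s = v0*t + (1/2)*a*t^2
s = 6*7 + (1/2)*1*7^2
s = 42 + (1/2)*49
s = 42 + 49/2
s = 133/2

133/2 m


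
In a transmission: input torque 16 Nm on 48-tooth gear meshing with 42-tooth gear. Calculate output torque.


Given: N1 = 48, N2 = 42, T1 = 16 Nm
Using T2/T1 = N2/N1
T2 = T1 * N2 / N1
T2 = 16 * 42 / 48
T2 = 672 / 48
T2 = 14 Nm

14 Nm


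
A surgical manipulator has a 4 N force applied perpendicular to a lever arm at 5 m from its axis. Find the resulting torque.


Given: F = 4 N, r = 5 m, angle = 90 deg (perpendicular)
Using tau = F * r * sin(90)
sin(90) = 1
tau = 4 * 5 * 1
tau = 20 Nm

20 Nm


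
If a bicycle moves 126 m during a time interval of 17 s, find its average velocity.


Given: distance d = 126 m, time t = 17 s
Using v = d / t
v = 126 / 17
v = 126/17 m/s

126/17 m/s


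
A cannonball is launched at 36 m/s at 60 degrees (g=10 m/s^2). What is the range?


Given: v0 = 36 m/s, theta = 60 deg, g = 10 m/s^2
sin(2*60) = sin(120) = sqrt(3)/2
Using R = v0^2 * sin(2*theta) / g
R = 36^2 * (sqrt(3)/2) / 10
R = 1296 * sqrt(3) / 20
R = 324/5*sqrt(3) m

324/5*sqrt(3) m


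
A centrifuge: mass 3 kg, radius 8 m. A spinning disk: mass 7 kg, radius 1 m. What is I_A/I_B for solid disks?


Given: M1=3 kg, R1=8 m, M2=7 kg, R2=1 m
For a disk: I = (1/2)*M*R^2, so I_A/I_B = (M1*R1^2)/(M2*R2^2)
M1*R1^2 = 3*64 = 192
M2*R2^2 = 7*1 = 7
I_A/I_B = 192/7 = 192/7

192/7


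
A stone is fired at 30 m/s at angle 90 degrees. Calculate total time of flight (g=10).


Given: v0 = 30 m/s, theta = 90 deg, g = 10 m/s^2
sin(90) = 1
Using T = 2*v0*sin(theta) / g
T = 2*30*1 / 10
T = 60 / 10
T = 6 s

6 s


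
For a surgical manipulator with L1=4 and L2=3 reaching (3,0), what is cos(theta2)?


Given: L1 = 4, L2 = 3, target (x, y) = (3, 0)
Using cos(theta2) = (x^2 + y^2 - L1^2 - L2^2) / (2*L1*L2)
x^2 + y^2 = 3^2 + 0 = 9
L1^2 + L2^2 = 16 + 9 = 25
Numerator = 9 - 25 = -16
Denominator = 2*4*3 = 24
cos(theta2) = -16/24 = -2/3

-2/3


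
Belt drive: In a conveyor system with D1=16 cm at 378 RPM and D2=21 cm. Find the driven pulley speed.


Given: D1 = 16 cm, w1 = 378 RPM, D2 = 21 cm
Using D1*w1 = D2*w2
w2 = D1*w1 / D2
w2 = 16*378 / 21
w2 = 6048 / 21
w2 = 288 RPM

288 RPM


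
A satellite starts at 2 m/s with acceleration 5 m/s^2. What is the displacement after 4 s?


Given: v0 = 2 m/s, a = 5 m/s^2, t = 4 s
Using s = v0*t + (1/2)*a*t^2
s = 2*4 + (1/2)*5*4^2
s = 8 + (1/2)*80
s = 8 + 40
s = 48

48 m


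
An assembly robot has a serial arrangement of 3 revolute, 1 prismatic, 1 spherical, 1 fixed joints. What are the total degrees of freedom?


Given: serial robot with 3 revolute, 1 prismatic, 1 spherical, 1 fixed joints
DOF contribution per joint type: revolute=1, prismatic=1, spherical=3, fixed=0
DOF = 3*1 + 1*1 + 1*3 + 1*0
DOF = 7

7


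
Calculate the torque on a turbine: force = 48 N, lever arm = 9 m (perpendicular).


Given: F = 48 N, r = 9 m, angle = 90 deg (perpendicular)
Using tau = F * r * sin(90)
sin(90) = 1
tau = 48 * 9 * 1
tau = 432 Nm

432 Nm


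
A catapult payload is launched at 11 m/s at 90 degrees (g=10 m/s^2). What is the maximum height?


Given: v0 = 11 m/s, theta = 90 deg, g = 10 m/s^2
sin^2(90) = 1
Using H = v0^2 * sin^2(theta) / (2*g)
H = 11^2 * 1 / (2*10)
H = 121 * 1 / 20
H = 121 / 20
H = 121/20 m

121/20 m


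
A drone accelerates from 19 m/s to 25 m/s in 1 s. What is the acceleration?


Given: initial velocity v0 = 19 m/s, final velocity v = 25 m/s, time t = 1 s
Using a = (v - v0) / t
a = (25 - 19) / 1
a = 6 / 1
a = 6 m/s^2

6 m/s^2


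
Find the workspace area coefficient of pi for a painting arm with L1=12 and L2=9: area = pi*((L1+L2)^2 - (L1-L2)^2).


Given: L1 = 12, L2 = 9
(L1+L2)^2 = (21)^2 = 441
(L1-L2)^2 = (3)^2 = 9
Difference = 441 - 9 = 432
This equals 4*L1*L2 = 4*12*9 = 432
Workspace area = 432*pi

432


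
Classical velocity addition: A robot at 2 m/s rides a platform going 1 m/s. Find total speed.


Given: object velocity = 2 m/s, platform velocity = 1 m/s (same direction)
Using classical velocity addition: v_total = v_object + v_platform
v_total = 2 + 1
v_total = 3 m/s

3 m/s


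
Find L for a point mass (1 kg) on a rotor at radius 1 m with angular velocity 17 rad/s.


Given: m = 1 kg, r = 1 m, omega = 17 rad/s
For a point mass: I = m*r^2
I = 1*1^2 = 1*1 = 1
L = I*omega = 1*17
L = 17 kg*m^2/s

17 kg*m^2/s


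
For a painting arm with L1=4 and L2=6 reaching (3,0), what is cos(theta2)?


Given: L1 = 4, L2 = 6, target (x, y) = (3, 0)
Using cos(theta2) = (x^2 + y^2 - L1^2 - L2^2) / (2*L1*L2)
x^2 + y^2 = 3^2 + 0 = 9
L1^2 + L2^2 = 16 + 36 = 52
Numerator = 9 - 52 = -43
Denominator = 2*4*6 = 48
cos(theta2) = -43/48 = -43/48

-43/48


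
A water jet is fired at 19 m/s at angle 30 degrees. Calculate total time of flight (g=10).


Given: v0 = 19 m/s, theta = 30 deg, g = 10 m/s^2
sin(30) = 1/2
Using T = 2*v0*sin(theta) / g
T = 2*19*1/2 / 10
T = 19 / 10
T = 19/10 s

19/10 s


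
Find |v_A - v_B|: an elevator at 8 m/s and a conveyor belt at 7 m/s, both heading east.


Given: v_A = 8 m/s east, v_B = 7 m/s east
Both move in the same direction; relative speed = |v_A - v_B|
|8 - 7| = |1|
= 1 m/s

1 m/s


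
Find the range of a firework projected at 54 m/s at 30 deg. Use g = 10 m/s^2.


Given: v0 = 54 m/s, theta = 30 deg, g = 10 m/s^2
sin(2*30) = sin(60) = sqrt(3)/2
Using R = v0^2 * sin(2*theta) / g
R = 54^2 * (sqrt(3)/2) / 10
R = 2916 * sqrt(3) / 20
R = 729/5*sqrt(3) m

729/5*sqrt(3) m


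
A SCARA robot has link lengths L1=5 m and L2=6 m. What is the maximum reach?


Given: L1 = 5 m, L2 = 6 m
For a 2-link planar arm, max reach = L1 + L2 (fully extended)
Max reach = 5 + 6
Max reach = 11 m

11 m


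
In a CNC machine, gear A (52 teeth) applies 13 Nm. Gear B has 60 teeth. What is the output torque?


Given: N1 = 52, N2 = 60, T1 = 13 Nm
Using T2/T1 = N2/N1
T2 = T1 * N2 / N1
T2 = 13 * 60 / 52
T2 = 780 / 52
T2 = 15 Nm

15 Nm


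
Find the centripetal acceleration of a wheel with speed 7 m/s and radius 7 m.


Given: v = 7 m/s, r = 7 m
Using a_c = v^2 / r
a_c = 7^2 / 7
a_c = 49 / 7
a_c = 7 m/s^2

7 m/s^2


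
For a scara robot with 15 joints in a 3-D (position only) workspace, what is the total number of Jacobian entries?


Given: task space dimension = 3, joints = 15
Jacobian is a 3 x 15 matrix
Total entries = rows * columns
Total = 3 * 15
Total = 45

45


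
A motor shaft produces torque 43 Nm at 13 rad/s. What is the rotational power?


Given: tau = 43 Nm, omega = 13 rad/s
Using P = tau * omega
P = 43 * 13
P = 559 W

559 W


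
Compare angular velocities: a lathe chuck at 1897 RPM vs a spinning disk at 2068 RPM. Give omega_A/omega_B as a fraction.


Given: RPM_A = 1897, RPM_B = 2068
omega = 2*pi*RPM/60, so omega_A/omega_B = RPM_A / RPM_B
omega_A/omega_B = 1897 / 2068
omega_A/omega_B = 1897/2068

1897/2068


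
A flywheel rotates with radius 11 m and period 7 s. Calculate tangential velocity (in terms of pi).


Given: radius r = 11 m, period T = 7 s
Using v = 2*pi*r / T
v = 2*pi*11 / 7
v = 22*pi / 7
v = 22/7*pi m/s

22/7*pi m/s


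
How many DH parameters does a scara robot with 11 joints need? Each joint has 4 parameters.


Given: 11 joints, 4 DH parameters per joint (d, theta, a, alpha)
Total DH parameters = number_of_joints * 4
Total = 11 * 4
Total = 44

44


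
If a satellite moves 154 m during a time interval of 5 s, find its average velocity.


Given: distance d = 154 m, time t = 5 s
Using v = d / t
v = 154 / 5
v = 154/5 m/s

154/5 m/s


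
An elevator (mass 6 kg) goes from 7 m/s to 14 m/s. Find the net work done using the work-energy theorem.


Given: m = 6 kg, v0 = 7 m/s, v = 14 m/s
Using W = (1/2)*m*(v^2 - v0^2)
v^2 = 14^2 = 196
v0^2 = 7^2 = 49
v^2 - v0^2 = 196 - 49 = 147
W = (1/2)*6*147 = 441 J

441 J


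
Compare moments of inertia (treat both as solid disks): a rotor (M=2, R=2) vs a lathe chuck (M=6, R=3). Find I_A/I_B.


Given: M1=2 kg, R1=2 m, M2=6 kg, R2=3 m
For a disk: I = (1/2)*M*R^2, so I_A/I_B = (M1*R1^2)/(M2*R2^2)
M1*R1^2 = 2*4 = 8
M2*R2^2 = 6*9 = 54
I_A/I_B = 8/54 = 4/27

4/27


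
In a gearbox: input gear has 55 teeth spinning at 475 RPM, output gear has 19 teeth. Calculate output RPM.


Given: N1 = 55 teeth, w1 = 475 RPM, N2 = 19 teeth
Using N1*w1 = N2*w2
w2 = N1*w1 / N2
w2 = 55*475 / 19
w2 = 26125 / 19
w2 = 1375 RPM

1375 RPM


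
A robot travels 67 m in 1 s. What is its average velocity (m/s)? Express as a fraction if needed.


Given: distance d = 67 m, time t = 1 s
Using v = d / t
v = 67 / 1
v = 67 m/s

67 m/s


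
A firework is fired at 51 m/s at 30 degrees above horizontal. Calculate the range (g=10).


Given: v0 = 51 m/s, theta = 30 deg, g = 10 m/s^2
sin(2*30) = sin(60) = sqrt(3)/2
Using R = v0^2 * sin(2*theta) / g
R = 51^2 * (sqrt(3)/2) / 10
R = 2601 * sqrt(3) / 20
R = 2601/20*sqrt(3) m

2601/20*sqrt(3) m


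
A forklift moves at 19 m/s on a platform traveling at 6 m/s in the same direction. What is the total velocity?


Given: object velocity = 19 m/s, platform velocity = 6 m/s (same direction)
Using classical velocity addition: v_total = v_object + v_platform
v_total = 19 + 6
v_total = 25 m/s

25 m/s


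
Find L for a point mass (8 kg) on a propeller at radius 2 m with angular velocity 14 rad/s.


Given: m = 8 kg, r = 2 m, omega = 14 rad/s
For a point mass: I = m*r^2
I = 8*2^2 = 8*4 = 32
L = I*omega = 32*14
L = 448 kg*m^2/s

448 kg*m^2/s


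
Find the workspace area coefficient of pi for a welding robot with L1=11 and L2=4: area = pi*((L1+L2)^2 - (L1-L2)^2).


Given: L1 = 11, L2 = 4
(L1+L2)^2 = (15)^2 = 225
(L1-L2)^2 = (7)^2 = 49
Difference = 225 - 49 = 176
This equals 4*L1*L2 = 4*11*4 = 176
Workspace area = 176*pi

176


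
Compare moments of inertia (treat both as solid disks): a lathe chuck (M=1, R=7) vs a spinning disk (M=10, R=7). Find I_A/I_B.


Given: M1=1 kg, R1=7 m, M2=10 kg, R2=7 m
For a disk: I = (1/2)*M*R^2, so I_A/I_B = (M1*R1^2)/(M2*R2^2)
M1*R1^2 = 1*49 = 49
M2*R2^2 = 10*49 = 490
I_A/I_B = 49/490 = 1/10

1/10


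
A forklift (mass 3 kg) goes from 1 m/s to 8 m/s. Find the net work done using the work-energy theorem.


Given: m = 3 kg, v0 = 1 m/s, v = 8 m/s
Using W = (1/2)*m*(v^2 - v0^2)
v^2 = 8^2 = 64
v0^2 = 1^2 = 1
v^2 - v0^2 = 64 - 1 = 63
W = (1/2)*3*63 = 189/2 J

189/2 J


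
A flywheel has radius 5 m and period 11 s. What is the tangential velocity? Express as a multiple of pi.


Given: radius r = 5 m, period T = 11 s
Using v = 2*pi*r / T
v = 2*pi*5 / 11
v = 10*pi / 11
v = 10/11*pi m/s

10/11*pi m/s


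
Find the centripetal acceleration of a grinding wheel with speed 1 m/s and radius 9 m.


Given: v = 1 m/s, r = 9 m
Using a_c = v^2 / r
a_c = 1^2 / 9
a_c = 1 / 9
a_c = 1/9 m/s^2

1/9 m/s^2


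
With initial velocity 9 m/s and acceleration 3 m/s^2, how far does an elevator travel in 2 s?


Given: v0 = 9 m/s, a = 3 m/s^2, t = 2 s
Using s = v0*t + (1/2)*a*t^2
s = 9*2 + (1/2)*3*2^2
s = 18 + (1/2)*12
s = 18 + 6
s = 24

24 m


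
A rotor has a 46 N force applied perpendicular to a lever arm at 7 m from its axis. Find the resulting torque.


Given: F = 46 N, r = 7 m, angle = 90 deg (perpendicular)
Using tau = F * r * sin(90)
sin(90) = 1
tau = 46 * 7 * 1
tau = 322 Nm

322 Nm


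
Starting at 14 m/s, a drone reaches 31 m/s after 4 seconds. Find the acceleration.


Given: initial velocity v0 = 14 m/s, final velocity v = 31 m/s, time t = 4 s
Using a = (v - v0) / t
a = (31 - 14) / 4
a = 17 / 4
a = 17/4 m/s^2

17/4 m/s^2


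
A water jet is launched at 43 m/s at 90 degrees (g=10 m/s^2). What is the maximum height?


Given: v0 = 43 m/s, theta = 90 deg, g = 10 m/s^2
sin^2(90) = 1
Using H = v0^2 * sin^2(theta) / (2*g)
H = 43^2 * 1 / (2*10)
H = 1849 * 1 / 20
H = 1849 / 20
H = 1849/20 m

1849/20 m


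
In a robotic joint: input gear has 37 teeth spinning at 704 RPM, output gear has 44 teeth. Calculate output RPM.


Given: N1 = 37 teeth, w1 = 704 RPM, N2 = 44 teeth
Using N1*w1 = N2*w2
w2 = N1*w1 / N2
w2 = 37*704 / 44
w2 = 26048 / 44
w2 = 592 RPM

592 RPM


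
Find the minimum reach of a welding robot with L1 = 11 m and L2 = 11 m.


Given: L1 = 11 m, L2 = 11 m
For a 2-link planar arm, min reach = |L1 - L2| (second link folded back)
Min reach = |11 - 11|
Min reach = 0 m

0 m


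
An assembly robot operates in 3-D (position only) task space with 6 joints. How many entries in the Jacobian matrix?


Given: task space dimension = 3, joints = 6
Jacobian is a 3 x 6 matrix
Total entries = rows * columns
Total = 3 * 6
Total = 18

18


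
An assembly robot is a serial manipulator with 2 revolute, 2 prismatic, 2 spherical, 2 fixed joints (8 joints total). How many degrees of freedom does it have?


Given: serial robot with 2 revolute, 2 prismatic, 2 spherical, 2 fixed joints
DOF contribution per joint type: revolute=1, prismatic=1, spherical=3, fixed=0
DOF = 2*1 + 2*1 + 2*3 + 2*0
DOF = 10

10


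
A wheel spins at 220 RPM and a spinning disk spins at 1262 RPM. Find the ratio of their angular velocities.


Given: RPM_A = 220, RPM_B = 1262
omega = 2*pi*RPM/60, so omega_A/omega_B = RPM_A / RPM_B
omega_A/omega_B = 220 / 1262
omega_A/omega_B = 110/631

110/631


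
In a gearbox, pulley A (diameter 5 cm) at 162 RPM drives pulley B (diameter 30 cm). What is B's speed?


Given: D1 = 5 cm, w1 = 162 RPM, D2 = 30 cm
Using D1*w1 = D2*w2
w2 = D1*w1 / D2
w2 = 5*162 / 30
w2 = 810 / 30
w2 = 27 RPM

27 RPM


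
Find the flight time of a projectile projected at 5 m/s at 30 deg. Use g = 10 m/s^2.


Given: v0 = 5 m/s, theta = 30 deg, g = 10 m/s^2
sin(30) = 1/2
Using T = 2*v0*sin(theta) / g
T = 2*5*1/2 / 10
T = 5 / 10
T = 1/2 s

1/2 s


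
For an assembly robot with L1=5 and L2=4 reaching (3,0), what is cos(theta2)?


Given: L1 = 5, L2 = 4, target (x, y) = (3, 0)
Using cos(theta2) = (x^2 + y^2 - L1^2 - L2^2) / (2*L1*L2)
x^2 + y^2 = 3^2 + 0 = 9
L1^2 + L2^2 = 25 + 16 = 41
Numerator = 9 - 41 = -32
Denominator = 2*5*4 = 40
cos(theta2) = -32/40 = -4/5

-4/5


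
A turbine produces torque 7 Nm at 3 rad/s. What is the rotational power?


Given: tau = 7 Nm, omega = 3 rad/s
Using P = tau * omega
P = 7 * 3
P = 21 W

21 W


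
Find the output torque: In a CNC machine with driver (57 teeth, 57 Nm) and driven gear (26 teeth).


Given: N1 = 57, N2 = 26, T1 = 57 Nm
Using T2/T1 = N2/N1
T2 = T1 * N2 / N1
T2 = 57 * 26 / 57
T2 = 1482 / 57
T2 = 26 Nm

26 Nm


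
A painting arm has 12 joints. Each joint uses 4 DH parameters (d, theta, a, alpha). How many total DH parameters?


Given: 12 joints, 4 DH parameters per joint (d, theta, a, alpha)
Total DH parameters = number_of_joints * 4
Total = 12 * 4
Total = 48

48


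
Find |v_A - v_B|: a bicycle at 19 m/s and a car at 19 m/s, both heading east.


Given: v_A = 19 m/s east, v_B = 19 m/s east
Both move in the same direction; relative speed = |v_A - v_B|
|19 - 19| = |0|
= 0 m/s

0 m/s


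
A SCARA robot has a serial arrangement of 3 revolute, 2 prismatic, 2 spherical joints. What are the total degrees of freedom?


Given: serial robot with 3 revolute, 2 prismatic, 2 spherical joints
DOF contribution per joint type: revolute=1, prismatic=1, spherical=3, fixed=0
DOF = 3*1 + 2*1 + 2*3
DOF = 11

11


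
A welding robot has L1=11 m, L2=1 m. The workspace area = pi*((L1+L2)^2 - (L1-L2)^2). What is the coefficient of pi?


Given: L1 = 11, L2 = 1
(L1+L2)^2 = (12)^2 = 144
(L1-L2)^2 = (10)^2 = 100
Difference = 144 - 100 = 44
This equals 4*L1*L2 = 4*11*1 = 44
Workspace area = 44*pi

44


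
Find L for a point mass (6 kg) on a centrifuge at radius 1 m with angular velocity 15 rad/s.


Given: m = 6 kg, r = 1 m, omega = 15 rad/s
For a point mass: I = m*r^2
I = 6*1^2 = 6*1 = 6
L = I*omega = 6*15
L = 90 kg*m^2/s

90 kg*m^2/s


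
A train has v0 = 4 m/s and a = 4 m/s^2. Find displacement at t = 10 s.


Given: v0 = 4 m/s, a = 4 m/s^2, t = 10 s
Using s = v0*t + (1/2)*a*t^2
s = 4*10 + (1/2)*4*10^2
s = 40 + (1/2)*400
s = 40 + 200
s = 240

240 m


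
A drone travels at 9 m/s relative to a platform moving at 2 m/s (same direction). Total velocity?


Given: object velocity = 9 m/s, platform velocity = 2 m/s (same direction)
Using classical velocity addition: v_total = v_object + v_platform
v_total = 9 + 2
v_total = 11 m/s

11 m/s


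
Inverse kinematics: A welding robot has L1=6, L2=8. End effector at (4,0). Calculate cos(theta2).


Given: L1 = 6, L2 = 8, target (x, y) = (4, 0)
Using cos(theta2) = (x^2 + y^2 - L1^2 - L2^2) / (2*L1*L2)
x^2 + y^2 = 4^2 + 0 = 16
L1^2 + L2^2 = 36 + 64 = 100
Numerator = 16 - 100 = -84
Denominator = 2*6*8 = 96
cos(theta2) = -84/96 = -7/8

-7/8


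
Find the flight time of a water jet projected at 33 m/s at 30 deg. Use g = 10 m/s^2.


Given: v0 = 33 m/s, theta = 30 deg, g = 10 m/s^2
sin(30) = 1/2
Using T = 2*v0*sin(theta) / g
T = 2*33*1/2 / 10
T = 33 / 10
T = 33/10 s

33/10 s


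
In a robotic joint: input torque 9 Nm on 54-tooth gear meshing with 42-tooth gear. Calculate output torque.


Given: N1 = 54, N2 = 42, T1 = 9 Nm
Using T2/T1 = N2/N1
T2 = T1 * N2 / N1
T2 = 9 * 42 / 54
T2 = 378 / 54
T2 = 7 Nm

7 Nm


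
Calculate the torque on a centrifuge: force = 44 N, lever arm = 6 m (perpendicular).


Given: F = 44 N, r = 6 m, angle = 90 deg (perpendicular)
Using tau = F * r * sin(90)
sin(90) = 1
tau = 44 * 6 * 1
tau = 264 Nm

264 Nm


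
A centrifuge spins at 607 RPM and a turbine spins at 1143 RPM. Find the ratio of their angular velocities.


Given: RPM_A = 607, RPM_B = 1143
omega = 2*pi*RPM/60, so omega_A/omega_B = RPM_A / RPM_B
omega_A/omega_B = 607 / 1143
omega_A/omega_B = 607/1143

607/1143


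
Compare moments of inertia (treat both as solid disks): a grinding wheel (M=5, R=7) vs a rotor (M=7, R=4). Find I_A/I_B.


Given: M1=5 kg, R1=7 m, M2=7 kg, R2=4 m
For a disk: I = (1/2)*M*R^2, so I_A/I_B = (M1*R1^2)/(M2*R2^2)
M1*R1^2 = 5*49 = 245
M2*R2^2 = 7*16 = 112
I_A/I_B = 245/112 = 35/16

35/16


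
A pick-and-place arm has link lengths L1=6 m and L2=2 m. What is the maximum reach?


Given: L1 = 6 m, L2 = 2 m
For a 2-link planar arm, max reach = L1 + L2 (fully extended)
Max reach = 6 + 2
Max reach = 8 m

8 m


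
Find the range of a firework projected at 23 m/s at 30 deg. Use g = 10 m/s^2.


Given: v0 = 23 m/s, theta = 30 deg, g = 10 m/s^2
sin(2*30) = sin(60) = sqrt(3)/2
Using R = v0^2 * sin(2*theta) / g
R = 23^2 * (sqrt(3)/2) / 10
R = 529 * sqrt(3) / 20
R = 529/20*sqrt(3) m

529/20*sqrt(3) m


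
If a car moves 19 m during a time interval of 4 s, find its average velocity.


Given: distance d = 19 m, time t = 4 s
Using v = d / t
v = 19 / 4
v = 19/4 m/s

19/4 m/s


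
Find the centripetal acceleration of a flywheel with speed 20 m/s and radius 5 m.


Given: v = 20 m/s, r = 5 m
Using a_c = v^2 / r
a_c = 20^2 / 5
a_c = 400 / 5
a_c = 80 m/s^2

80 m/s^2


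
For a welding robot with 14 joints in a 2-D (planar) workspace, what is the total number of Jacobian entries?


Given: task space dimension = 2, joints = 14
Jacobian is a 2 x 14 matrix
Total entries = rows * columns
Total = 2 * 14
Total = 28

28
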